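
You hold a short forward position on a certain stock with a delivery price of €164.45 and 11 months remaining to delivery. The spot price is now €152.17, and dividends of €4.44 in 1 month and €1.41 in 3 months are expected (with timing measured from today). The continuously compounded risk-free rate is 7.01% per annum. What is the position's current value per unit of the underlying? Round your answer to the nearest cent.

PV(remaining dividends) I = 4.44·e^(−0.0701·1/12) + 1.41·e^(−0.0701·3/12) = 5.7996
Current forward F = (S − I)·e^(rT) = (152.17 − 5.7996)·e^(0.0701·11/12) = 146.3704 × 1.066368 = 156.0847
Value (long) = (F − K)·e^(−rT) = (156.0847 − 164.45) × 0.937763 = -7.8447
Short position value = −(long value) = €7.84

€7.84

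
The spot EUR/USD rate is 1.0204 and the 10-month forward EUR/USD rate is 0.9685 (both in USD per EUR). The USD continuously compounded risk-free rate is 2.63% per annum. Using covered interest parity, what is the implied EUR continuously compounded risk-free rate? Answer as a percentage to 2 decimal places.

8.89%

F = S·e^((r_USD − r_EUR)T) ⇒ r_EUR = r_USD − ln(F/S)/T
ln(0.9685/1.0204) = -0.052202; /(10/12) = -0.062642
r_EUR = 0.0263 + 0.062642 = 0.088942
r_EUR = 8.89%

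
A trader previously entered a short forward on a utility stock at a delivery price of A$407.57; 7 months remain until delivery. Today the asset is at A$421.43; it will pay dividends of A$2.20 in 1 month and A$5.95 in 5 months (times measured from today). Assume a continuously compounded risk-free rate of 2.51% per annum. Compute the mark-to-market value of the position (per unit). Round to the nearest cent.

PV(remaining dividends) I = 2.20·e^(−0.0251·1/12) + 5.95·e^(−0.0251·5/12) = 8.0835
Current forward F = (S − I)·e^(rT) = (421.43 − 8.0835)·e^(0.0251·7/12) = 413.3465 × 1.014749 = 419.4429
Value (long) = (F − K)·e^(−rT) = (419.4429 − 407.57) × 0.985465 = 11.7003
Short position value = −(long value) = -A$11.70

-A$11.70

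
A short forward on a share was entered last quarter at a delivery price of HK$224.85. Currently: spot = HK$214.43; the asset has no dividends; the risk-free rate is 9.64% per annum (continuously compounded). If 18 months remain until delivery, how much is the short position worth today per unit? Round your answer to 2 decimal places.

-HK$19.85

Current fair forward for the remaining 18 months: F = S·e^(r·T), r = 0.0964
F = 214.43 · e^(0.0964 × 18/12) = 214.43 × 1.155577 = 247.7904
Value of long forward = (F − K)·e^(−rT) = (247.7904 − 224.85) · e^(−0.0964·18/12)
= 22.9404 × 0.865368 = 19.85
Short position value = −(long value) = -HK$19.85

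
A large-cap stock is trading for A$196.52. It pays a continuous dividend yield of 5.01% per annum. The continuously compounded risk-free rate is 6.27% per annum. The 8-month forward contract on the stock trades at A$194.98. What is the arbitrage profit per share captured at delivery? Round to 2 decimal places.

A$3.20 per share

Fair forward: F* = S·e^(carry·T), with carry = (r − q) = 0.0627 − 0.0501 = 0.0126
F* = 196.52 · e^(0.0126 × 8/12) = 196.52 · e^0.008400 = 196.52 × 1.008435 = A$198.1776
Market A$194.98 < fair A$198.1776: forward underpriced → reverse cash-and-carry (short spot, go long the forward).
At maturity, profit = |F_mkt − F*| = |194.98 − 198.1776| = A$3.20 per share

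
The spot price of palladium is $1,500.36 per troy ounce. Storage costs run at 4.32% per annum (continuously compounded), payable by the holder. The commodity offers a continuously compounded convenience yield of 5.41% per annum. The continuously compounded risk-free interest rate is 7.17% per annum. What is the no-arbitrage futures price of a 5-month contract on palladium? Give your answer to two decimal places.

$1,538.85 per troy ounce

Net carry = r + u − y = 0.0717 + 0.0432 − 0.0541 = 0.0608
F = S·e^((r+u−y)T) = 1500.36 · e^(0.0608 × 5/12) = 1500.36 · e^0.02533333
= 1500.36 × 1.02565695 = $1,538.85 per troy ounce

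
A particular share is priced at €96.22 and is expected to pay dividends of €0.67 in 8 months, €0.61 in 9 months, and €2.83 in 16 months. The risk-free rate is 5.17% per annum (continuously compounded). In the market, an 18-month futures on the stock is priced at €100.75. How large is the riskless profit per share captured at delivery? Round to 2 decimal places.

€0.96 per share

PV(dividends) I = 0.67·e^(−0.0517·8/12) + 0.61·e^(−0.0517·9/12) + 2.83·e^(−0.0517·16/12) = 3.8756
Fair futures F* = (S − I)·e^(rT) = (96.22 − 3.8756)·e^0.077550 = 92.3444 × 1.080636 = 99.7907
Market €100.75 > fair 99.7907: forward overpriced → cash-and-carry (borrow at r, buy the stock and collect the dividends, short the forward).
Profit at T = |F_mkt − F*| = |100.75 − 99.7907| = €0.96 per share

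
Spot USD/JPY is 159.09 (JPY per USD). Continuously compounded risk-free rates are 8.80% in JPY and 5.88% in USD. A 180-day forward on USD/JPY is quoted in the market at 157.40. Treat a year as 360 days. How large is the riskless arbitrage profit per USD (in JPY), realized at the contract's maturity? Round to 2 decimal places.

Fair forward: F* = S·e^(carry·T), with carry = (r_JPY − r_USD) = 0.0880 − 0.0588 = 0.0292
F* = 159.09 · e^(0.0292 × 180/360) = 159.09 · e^0.014600 = 159.09 × 1.014707 = 161.4297
Market 157.40 < fair 161.4297: forward underpriced → reverse cash-and-carry (short spot, go long the forward).
At maturity, profit = |F_mkt − F*| = |157.40 − 161.4297| = 4.03 per USD (in JPY)

4.03 per USD (in JPY)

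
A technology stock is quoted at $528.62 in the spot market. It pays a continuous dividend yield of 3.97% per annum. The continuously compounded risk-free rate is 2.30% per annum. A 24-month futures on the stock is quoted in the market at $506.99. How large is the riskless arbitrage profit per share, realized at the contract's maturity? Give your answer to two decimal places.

Fair futures: F* = S·e^(carry·T), with carry = (r − q) = 0.0230 − 0.0397 = -0.0167
F* = 528.62 · e^(-0.0167 × 24/12) = 528.62 · e^-0.033400 = 528.62 × 0.967152 = $511.2559
Market $506.99 < fair $511.2559: forward underpriced → reverse cash-and-carry (short spot, go long the forward).
At maturity, profit = |F_mkt − F*| = |506.99 − 511.2559| = $4.27 per share

$4.27 per share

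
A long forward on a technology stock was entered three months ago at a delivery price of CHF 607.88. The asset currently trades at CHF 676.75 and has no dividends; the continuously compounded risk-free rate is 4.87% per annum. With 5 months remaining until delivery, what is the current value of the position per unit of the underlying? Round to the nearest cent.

Current fair forward for the remaining 5 months: F = S·e^(r·T), r = 0.0487
F = 676.75 · e^(0.0487 × 5/12) = 676.75 × 1.020499 = 690.6227
Value of long forward = (F − K)·e^(−rT) = (690.6227 − 607.88) · e^(−0.0487·5/12)
= 82.7427 × 0.979913 = 81.08

CHF 81.08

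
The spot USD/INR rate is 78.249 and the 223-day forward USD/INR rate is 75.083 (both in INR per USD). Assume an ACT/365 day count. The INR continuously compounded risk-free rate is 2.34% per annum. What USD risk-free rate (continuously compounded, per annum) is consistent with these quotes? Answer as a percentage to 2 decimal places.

F = S·e^((r_INR − r_USD)T) ⇒ r_USD = r_INR − ln(F/S)/T
ln(75.083/78.249) = -0.041302; /(223/365) = -0.067602
r_USD = 0.0234 + 0.067602 = 0.091002
r_USD = 9.10%

9.10%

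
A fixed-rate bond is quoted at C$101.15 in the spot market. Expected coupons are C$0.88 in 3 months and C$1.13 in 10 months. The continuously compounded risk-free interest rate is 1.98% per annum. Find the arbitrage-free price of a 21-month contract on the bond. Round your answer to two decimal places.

PV(coupons) I = 0.88·e^(−0.0198·3/12) + 1.13·e^(−0.0198·10/12)
I = 0.8757 + 1.1115 = 1.9872
F = (S − I)·e^(rT) = (101.15 − 1.9872) · e^(0.0198·21/12)
= 99.1628 · e^0.034650 = 99.1628 × 1.035257 = C$102.66

C$102.66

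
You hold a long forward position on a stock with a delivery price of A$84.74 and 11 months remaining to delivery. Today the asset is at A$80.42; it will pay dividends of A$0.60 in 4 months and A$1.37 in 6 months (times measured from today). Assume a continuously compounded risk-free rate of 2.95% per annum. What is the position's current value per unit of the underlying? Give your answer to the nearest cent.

-A$4.00

PV(remaining dividends) I = 0.60·e^(−0.0295·4/12) + 1.37·e^(−0.0295·6/12) = 1.9441
Current forward F = (S − I)·e^(rT) = (80.42 − 1.9441)·e^(0.0295·11/12) = 78.4759 × 1.027411 = 80.6270
Value (long) = (F − K)·e^(−rT) = (80.6270 − 84.74) × 0.973321 = -4.0033
Value = -A$4.00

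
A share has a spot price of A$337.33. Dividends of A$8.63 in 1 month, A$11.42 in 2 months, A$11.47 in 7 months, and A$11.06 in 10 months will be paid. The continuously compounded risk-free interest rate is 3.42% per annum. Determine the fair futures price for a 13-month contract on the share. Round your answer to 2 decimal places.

PV(dividends) I = 8.63·e^(−0.0342·1/12) + 11.42·e^(−0.0342·2/12) + 11.47·e^(−0.0342·7/12) + 11.06·e^(−0.0342·10/12)
I = 8.6054 + 11.3551 + 11.2434 + 10.7492 = 41.9531
F = (S − I)·e^(rT) = (337.33 − 41.9531) · e^(0.0342·13/12)
= 295.3769 · e^0.037050 = 295.3769 × 1.037745 = A$306.53

A$306.53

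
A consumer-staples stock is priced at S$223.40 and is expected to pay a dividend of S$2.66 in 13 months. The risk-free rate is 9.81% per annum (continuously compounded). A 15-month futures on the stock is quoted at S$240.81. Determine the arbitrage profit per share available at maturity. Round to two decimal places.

PV(dividends) I = 2.66·e^(−0.0981·13/12) = 2.3918
Fair futures F* = (S − I)·e^(rT) = (223.40 − 2.3918)·e^0.122625 = 221.0082 × 1.130460 = 249.8409
Market S$240.81 < fair 249.8409: forward underpriced → reverse cash-and-carry (short the stock, invest proceeds at r, pay the dividends, go long the forward).
Profit at T = |F_mkt − F*| = |240.81 − 249.8409| = S$9.03 per share

S$9.03 per share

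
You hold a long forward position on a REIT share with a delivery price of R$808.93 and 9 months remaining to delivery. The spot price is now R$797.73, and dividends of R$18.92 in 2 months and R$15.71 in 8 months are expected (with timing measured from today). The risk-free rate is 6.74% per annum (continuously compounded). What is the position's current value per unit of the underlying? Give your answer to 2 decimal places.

PV(remaining dividends) I = 18.92·e^(−0.0674·2/12) + 15.71·e^(−0.0674·8/12) = 33.7284
Current forward F = (S − I)·e^(rT) = (797.73 − 33.7284)·e^(0.0674·9/12) = 764.0016 × 1.051849 = 803.6143
Value (long) = (F − K)·e^(−rT) = (803.6143 − 808.93) × 0.950706 = -5.0537
Value = -R$5.05

-R$5.05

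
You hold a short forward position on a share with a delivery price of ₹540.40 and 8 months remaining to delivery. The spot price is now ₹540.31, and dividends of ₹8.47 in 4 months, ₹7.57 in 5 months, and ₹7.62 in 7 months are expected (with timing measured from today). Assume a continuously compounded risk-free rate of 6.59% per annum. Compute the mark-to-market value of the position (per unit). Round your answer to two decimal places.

-₹0.15

PV(remaining dividends) I = 8.47·e^(−0.0659·4/12) + 7.57·e^(−0.0659·5/12) + 7.62·e^(−0.0659·7/12) = 22.9836
Current forward F = (S − I)·e^(rT) = (540.31 − 22.9836)·e^(0.0659·8/12) = 517.3264 × 1.044913 = 540.5611
Value (long) = (F − K)·e^(−rT) = (540.5611 − 540.40) × 0.957018 = 0.1542
Short position value = −(long value) = -₹0.15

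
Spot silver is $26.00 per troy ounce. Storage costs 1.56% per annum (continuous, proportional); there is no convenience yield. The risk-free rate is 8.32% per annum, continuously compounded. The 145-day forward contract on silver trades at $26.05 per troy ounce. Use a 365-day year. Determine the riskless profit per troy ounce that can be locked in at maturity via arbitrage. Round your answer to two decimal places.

$0.99 per troy ounce

Fair forward: F* = S·e^(carry·T), with carry = (r + u) = 0.0832 + 0.0156 = 0.0988
F* = 26.00 · e^(0.0988 × 145/365) = 26.00 · e^0.039249 = 26.00 × 1.040029 = $27.0408
Market $26.05 < fair $27.0408: forward underpriced → reverse cash-and-carry (short spot, go long the forward).
At maturity, profit = |F_mkt − F*| = |26.05 − 27.0408| = $0.99 per troy ounce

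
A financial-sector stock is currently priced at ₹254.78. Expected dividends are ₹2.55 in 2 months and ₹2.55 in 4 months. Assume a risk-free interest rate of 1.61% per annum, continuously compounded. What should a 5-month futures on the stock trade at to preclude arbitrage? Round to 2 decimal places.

PV(dividends) I = 2.55·e^(−0.0161·2/12) + 2.55·e^(−0.0161·4/12)
I = 2.5432 + 2.5364 = 5.0796
F = (S − I)·e^(rT) = (254.78 − 5.0796) · e^(0.0161·5/12)
= 249.7004 · e^0.006708 = 249.7004 × 1.006731 = ₹251.38

₹251.38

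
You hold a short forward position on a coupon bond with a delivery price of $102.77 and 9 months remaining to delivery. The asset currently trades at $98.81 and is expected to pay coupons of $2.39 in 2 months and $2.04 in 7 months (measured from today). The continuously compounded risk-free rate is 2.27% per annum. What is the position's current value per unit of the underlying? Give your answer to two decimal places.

PV(remaining coupons) I = 2.39·e^(−0.0227·2/12) + 2.04·e^(−0.0227·7/12) = 4.3941
Current forward F = (S − I)·e^(rT) = (98.81 − 4.3941)·e^(0.0227·9/12) = 94.4159 × 1.017171 = 96.0371
Value (long) = (F − K)·e^(−rT) = (96.0371 − 102.77) × 0.983119 = -6.6192
Short position value = −(long value) = $6.62

$6.62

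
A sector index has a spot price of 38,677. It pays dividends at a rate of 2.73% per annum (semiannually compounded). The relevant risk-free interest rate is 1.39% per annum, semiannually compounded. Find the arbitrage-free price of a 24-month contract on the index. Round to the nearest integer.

F = S · (1+r/2)^(2T) / (1+q/2)^(2T)
= 38677 × 1.028091 / 1.055728 = 38677 × 0.973822
F = 37,665

37,665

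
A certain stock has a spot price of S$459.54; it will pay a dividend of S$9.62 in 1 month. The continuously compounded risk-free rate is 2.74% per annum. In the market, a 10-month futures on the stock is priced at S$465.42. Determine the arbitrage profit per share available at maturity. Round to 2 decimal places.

PV(dividends) I = 9.62·e^(−0.0274·1/12) = 9.5981
Fair futures F* = (S − I)·e^(rT) = (459.54 − 9.5981)·e^0.022833 = 449.9419 × 1.023096 = 460.3338
Market S$465.42 > fair 460.3338: forward overpriced → cash-and-carry (borrow at r, buy the stock and collect the dividends, short the forward).
Profit at T = |F_mkt − F*| = |465.42 − 460.3338| = S$5.09 per share

S$5.09 per share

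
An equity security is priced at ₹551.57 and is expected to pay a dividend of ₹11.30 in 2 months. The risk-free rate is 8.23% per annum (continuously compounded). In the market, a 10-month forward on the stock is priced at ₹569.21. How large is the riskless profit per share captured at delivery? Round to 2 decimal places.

₹9.58 per share

PV(dividends) I = 11.30·e^(−0.0823·2/12) = 11.1461
Fair forward F* = (S − I)·e^(rT) = (551.57 − 11.1461)·e^0.068583 = 540.4239 × 1.070990 = 578.7886
Market ₹569.21 < fair 578.7886: forward underpriced → reverse cash-and-carry (short the stock, invest proceeds at r, pay the dividends, go long the forward).
Profit at T = |F_mkt − F*| = |569.21 − 578.7886| = ₹9.58 per share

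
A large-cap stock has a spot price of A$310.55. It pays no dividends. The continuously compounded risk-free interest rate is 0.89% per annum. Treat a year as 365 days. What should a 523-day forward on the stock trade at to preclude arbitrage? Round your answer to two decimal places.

A$314.54

F = S·e^(rT) = 310.55 · e^(0.0089 × 523/365)
= 310.55 · e^0.012753 = 310.55 × 1.012835
F = A$314.54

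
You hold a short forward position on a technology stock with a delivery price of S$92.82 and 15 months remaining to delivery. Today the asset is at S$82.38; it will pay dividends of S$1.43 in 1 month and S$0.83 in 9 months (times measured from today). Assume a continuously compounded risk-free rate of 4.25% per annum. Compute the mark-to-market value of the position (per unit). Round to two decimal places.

S$7.87

PV(remaining dividends) I = 1.43·e^(−0.0425·1/12) + 0.83·e^(−0.0425·9/12) = 2.2289
Current forward F = (S − I)·e^(rT) = (82.38 − 2.2289)·e^(0.0425·15/12) = 80.1511 × 1.054561 = 84.5242
Value (long) = (F − K)·e^(−rT) = (84.5242 − 92.82) × 0.948261 = -7.8666
Short position value = −(long value) = S$7.87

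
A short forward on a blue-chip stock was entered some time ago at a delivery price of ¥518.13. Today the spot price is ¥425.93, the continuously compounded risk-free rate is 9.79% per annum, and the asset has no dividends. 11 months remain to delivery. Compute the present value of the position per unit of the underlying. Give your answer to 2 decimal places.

¥47.73

Current fair forward for the remaining 11 months: F = S·e^(r·T), r = 0.0979
F = 425.93 · e^(0.0979 × 11/12) = 425.93 × 1.093892 = 465.9214
Value of long forward = (F − K)·e^(−rT) = (465.9214 − 518.13) · e^(−0.0979·11/12)
= -52.2086 × 0.914167 = -47.73
Short position value = −(long value) = ¥47.73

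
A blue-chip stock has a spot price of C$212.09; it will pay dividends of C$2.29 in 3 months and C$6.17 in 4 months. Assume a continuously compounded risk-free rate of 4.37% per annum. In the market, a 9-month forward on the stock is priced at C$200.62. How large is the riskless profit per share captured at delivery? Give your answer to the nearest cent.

C$9.91 per share

PV(dividends) I = 2.29·e^(−0.0437·3/12) + 6.17·e^(−0.0437·4/12) = 8.3459
Fair forward F* = (S − I)·e^(rT) = (212.09 − 8.3459)·e^0.032775 = 203.7441 × 1.033318 = 210.5324
Market C$200.62 < fair 210.5324: forward underpriced → reverse cash-and-carry (short the stock, invest proceeds at r, pay the dividends, go long the forward).
Profit at T = |F_mkt − F*| = |200.62 − 210.5324| = C$9.91 per share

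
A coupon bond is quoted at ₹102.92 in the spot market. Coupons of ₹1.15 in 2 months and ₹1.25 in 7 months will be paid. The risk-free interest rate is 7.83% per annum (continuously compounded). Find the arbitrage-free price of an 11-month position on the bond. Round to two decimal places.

₹108.08

PV(coupons) I = 1.15·e^(−0.0783·2/12) + 1.25·e^(−0.0783·7/12)
I = 1.1351 + 1.1942 = 2.3293
F = (S − I)·e^(rT) = (102.92 − 2.3293) · e^(0.0783·11/12)
= 100.5907 · e^0.071775 = 100.5907 × 1.074414 = ₹108.08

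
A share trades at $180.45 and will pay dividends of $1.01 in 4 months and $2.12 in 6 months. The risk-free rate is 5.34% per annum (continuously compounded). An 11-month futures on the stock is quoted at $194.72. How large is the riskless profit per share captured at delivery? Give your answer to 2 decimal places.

PV(dividends) I = 1.01·e^(−0.0534·4/12) + 2.12·e^(−0.0534·6/12) = 3.0563
Fair futures F* = (S − I)·e^(rT) = (180.45 − 3.0563)·e^0.048950 = 177.3937 × 1.050168 = 186.2932
Market $194.72 > fair 186.2932: forward overpriced → cash-and-carry (borrow at r, buy the stock and collect the dividends, short the forward).
Profit at T = |F_mkt − F*| = |194.72 − 186.2932| = $8.43 per share

$8.43 per share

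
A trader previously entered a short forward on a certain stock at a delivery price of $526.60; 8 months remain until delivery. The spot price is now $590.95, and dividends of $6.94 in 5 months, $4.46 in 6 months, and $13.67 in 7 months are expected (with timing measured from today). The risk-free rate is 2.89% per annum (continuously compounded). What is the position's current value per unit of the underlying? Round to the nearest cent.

-$49.70

PV(remaining dividends) I = 6.94·e^(−0.0289·5/12) + 4.46·e^(−0.0289·6/12) + 13.67·e^(−0.0289·7/12) = 24.6944
Current forward F = (S − I)·e^(rT) = (590.95 − 24.6944)·e^(0.0289·8/12) = 566.2556 × 1.019453 = 577.2710
Value (long) = (F − K)·e^(−rT) = (577.2710 − 526.60) × 0.980918 = 49.7041
Short position value = −(long value) = -$49.70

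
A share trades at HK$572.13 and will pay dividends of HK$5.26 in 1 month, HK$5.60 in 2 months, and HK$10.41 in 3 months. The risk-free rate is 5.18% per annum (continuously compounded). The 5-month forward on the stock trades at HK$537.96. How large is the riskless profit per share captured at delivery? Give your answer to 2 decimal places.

HK$25.13 per share

PV(dividends) I = 5.26·e^(−0.0518·1/12) + 5.60·e^(−0.0518·2/12) + 10.41·e^(−0.0518·3/12) = 21.0653
Fair forward F* = (S − I)·e^(rT) = (572.13 − 21.0653)·e^0.021583 = 551.0647 × 1.021818 = 563.0878
Market HK$537.96 < fair 563.0878: forward underpriced → reverse cash-and-carry (short the stock, invest proceeds at r, pay the dividends, go long the forward).
Profit at T = |F_mkt − F*| = |537.96 − 563.0878| = HK$25.13 per share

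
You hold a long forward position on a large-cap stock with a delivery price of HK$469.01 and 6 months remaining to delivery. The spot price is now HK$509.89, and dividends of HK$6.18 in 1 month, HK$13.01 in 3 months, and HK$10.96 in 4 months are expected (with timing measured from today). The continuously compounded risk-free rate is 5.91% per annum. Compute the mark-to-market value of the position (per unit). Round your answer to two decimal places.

PV(remaining dividends) I = 6.18·e^(−0.0591·1/12) + 13.01·e^(−0.0591·3/12) + 10.96·e^(−0.0591·4/12) = 29.7150
Current forward F = (S − I)·e^(rT) = (509.89 − 29.7150)·e^(0.0591·6/12) = 480.1750 × 1.029991 = 494.5759
Value (long) = (F − K)·e^(−rT) = (494.5759 − 469.01) × 0.970882 = 24.8215
Value = HK$24.82

HK$24.82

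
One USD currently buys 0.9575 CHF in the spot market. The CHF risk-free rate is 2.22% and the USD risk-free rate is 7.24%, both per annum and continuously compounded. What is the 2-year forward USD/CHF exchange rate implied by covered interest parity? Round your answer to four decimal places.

F = S·e^((r_CHF − r_USD)T) = 0.9575 · e^((0.0222 − 0.0724) × 2)
= 0.9575 · e^-0.100400 = 0.9575 × 0.904476
F = 0.8660 CHF per USD

0.8660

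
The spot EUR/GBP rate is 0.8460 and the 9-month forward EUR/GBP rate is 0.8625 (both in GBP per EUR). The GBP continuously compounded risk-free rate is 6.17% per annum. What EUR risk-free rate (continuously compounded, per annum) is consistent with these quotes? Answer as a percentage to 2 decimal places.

F = S·e^((r_GBP − r_EUR)T) ⇒ r_EUR = r_GBP − ln(F/S)/T
ln(0.8625/0.8460) = 0.019316; /(9/12) = 0.025755
r_EUR = 0.0617 − 0.025755 = 0.035945
r_EUR = 3.59%

3.59%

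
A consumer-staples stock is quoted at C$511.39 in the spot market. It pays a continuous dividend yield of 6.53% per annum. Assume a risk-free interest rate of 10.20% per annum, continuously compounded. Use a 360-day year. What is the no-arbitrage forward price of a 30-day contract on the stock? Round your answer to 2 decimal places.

C$512.96

F = S·e^((r − q)T) = 511.39 · e^((0.1020 − 0.0653) × 30/360)
= 511.39 · e^0.003058 = 511.39 × 1.003063
F = C$512.96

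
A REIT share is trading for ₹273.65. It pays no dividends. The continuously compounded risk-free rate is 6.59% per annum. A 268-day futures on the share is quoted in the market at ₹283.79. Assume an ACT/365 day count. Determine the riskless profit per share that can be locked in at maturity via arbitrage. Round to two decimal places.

Fair futures: F* = S·e^(carry·T), with carry = r = 0.0659
F* = 273.65 · e^(0.0659 × 268/365) = 273.65 · e^0.048387 = 273.65 × 1.049577 = ₹287.2167
Market ₹283.79 < fair ₹287.2167: forward underpriced → reverse cash-and-carry (short spot, go long the forward).
At maturity, profit = |F_mkt − F*| = |283.79 − 287.2167| = ₹3.43 per share

₹3.43 per share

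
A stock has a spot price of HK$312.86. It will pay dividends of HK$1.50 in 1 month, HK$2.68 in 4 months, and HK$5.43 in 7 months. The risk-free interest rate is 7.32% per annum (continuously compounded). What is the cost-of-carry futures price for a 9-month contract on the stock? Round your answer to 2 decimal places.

HK$320.68

PV(dividends) I = 1.50·e^(−0.0732·1/12) + 2.68·e^(−0.0732·4/12) + 5.43·e^(−0.0732·7/12)
I = 1.4909 + 2.6154 + 5.2030 = 9.3093
F = (S − I)·e^(rT) = (312.86 − 9.3093) · e^(0.0732·9/12)
= 303.5507 · e^0.054900 = 303.5507 × 1.056435 = HK$320.68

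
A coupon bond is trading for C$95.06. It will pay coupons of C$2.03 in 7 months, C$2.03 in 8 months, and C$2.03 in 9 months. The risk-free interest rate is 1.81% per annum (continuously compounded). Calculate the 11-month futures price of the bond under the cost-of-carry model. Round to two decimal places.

C$90.53

PV(coupons) I = 2.03·e^(−0.0181·7/12) + 2.03·e^(−0.0181·8/12) + 2.03·e^(−0.0181·9/12)
I = 2.0087 + 2.0057 + 2.0026 = 6.0170
F = (S − I)·e^(rT) = (95.06 − 6.0170) · e^(0.0181·11/12)
= 89.0430 · e^0.016592 = 89.0430 × 1.016730 = C$90.53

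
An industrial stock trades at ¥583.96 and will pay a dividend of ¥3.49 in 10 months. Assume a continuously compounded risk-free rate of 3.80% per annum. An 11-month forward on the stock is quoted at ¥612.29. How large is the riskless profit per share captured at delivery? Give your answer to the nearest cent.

PV(dividends) I = 3.49·e^(−0.0380·10/12) = 3.3812
Fair forward F* = (S − I)·e^(rT) = (583.96 − 3.3812)·e^0.034833 = 580.5788 × 1.035447 = 601.1586
Market ¥612.29 > fair 601.1586: forward overpriced → cash-and-carry (borrow at r, buy the stock and collect the dividends, short the forward).
Profit at T = |F_mkt − F*| = |612.29 − 601.1586| = ¥11.13 per share

¥11.13 per share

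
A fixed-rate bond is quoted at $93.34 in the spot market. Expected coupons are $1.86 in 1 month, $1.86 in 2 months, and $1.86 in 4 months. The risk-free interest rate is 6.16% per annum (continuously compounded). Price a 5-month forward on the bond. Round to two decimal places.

$90.11

PV(coupons) I = 1.86·e^(−0.0616·1/12) + 1.86·e^(−0.0616·2/12) + 1.86·e^(−0.0616·4/12)
I = 1.8505 + 1.8410 + 1.8222 = 5.5137
F = (S − I)·e^(rT) = (93.34 − 5.5137) · e^(0.0616·5/12)
= 87.8263 · e^0.025667 = 87.8263 × 1.025999 = $90.11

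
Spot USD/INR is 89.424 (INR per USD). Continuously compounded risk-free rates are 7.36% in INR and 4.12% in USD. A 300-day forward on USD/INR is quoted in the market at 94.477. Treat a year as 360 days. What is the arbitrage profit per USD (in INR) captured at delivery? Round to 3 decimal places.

Fair forward: F* = S·e^(carry·T), with carry = (r_INR − r_USD) = 0.0736 − 0.0412 = 0.0324
F* = 89.424 · e^(0.0324 × 300/360) = 89.424 · e^0.027000 = 89.424 × 1.027368 = 91.8714
Market 94.477 > fair 91.8714: forward overpriced → cash-and-carry (buy spot, short the forward).
At maturity, profit = |F_mkt − F*| = |94.477 − 91.8714| = 2.606 per USD (in INR)

2.606 per USD (in INR)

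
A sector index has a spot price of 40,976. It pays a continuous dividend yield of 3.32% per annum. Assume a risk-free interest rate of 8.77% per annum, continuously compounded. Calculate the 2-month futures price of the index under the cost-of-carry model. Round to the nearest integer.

41,350

F = S·e^((r − q)T) = 40976 · e^((0.0877 − 0.0332) × 2/12)
= 40976 · e^0.009083 = 40976 × 1.009124
F = 41,350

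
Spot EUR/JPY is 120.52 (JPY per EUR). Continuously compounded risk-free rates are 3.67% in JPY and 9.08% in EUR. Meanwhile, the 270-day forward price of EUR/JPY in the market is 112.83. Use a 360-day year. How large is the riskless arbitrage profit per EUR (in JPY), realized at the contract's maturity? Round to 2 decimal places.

2.90 per EUR (in JPY)

Fair forward: F* = S·e^(carry·T), with carry = (r_JPY − r_EUR) = 0.0367 − 0.0908 = -0.0541
F* = 120.52 · e^(-0.0541 × 270/360) = 120.52 · e^-0.040575 = 120.52 × 0.960237 = 115.7278
Market 112.83 < fair 115.7278: forward underpriced → reverse cash-and-carry (short spot, go long the forward).
At maturity, profit = |F_mkt − F*| = |112.83 − 115.7278| = 2.90 per EUR (in JPY)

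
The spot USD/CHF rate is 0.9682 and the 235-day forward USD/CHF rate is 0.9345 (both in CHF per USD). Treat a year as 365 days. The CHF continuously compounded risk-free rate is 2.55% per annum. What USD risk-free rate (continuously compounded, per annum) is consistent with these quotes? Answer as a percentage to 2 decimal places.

8.05%

F = S·e^((r_CHF − r_USD)T) ⇒ r_USD = r_CHF − ln(F/S)/T
ln(0.9345/0.9682) = -0.035427; /(235/365) = -0.055025
r_USD = 0.0255 + 0.055025 = 0.080525
r_USD = 8.05%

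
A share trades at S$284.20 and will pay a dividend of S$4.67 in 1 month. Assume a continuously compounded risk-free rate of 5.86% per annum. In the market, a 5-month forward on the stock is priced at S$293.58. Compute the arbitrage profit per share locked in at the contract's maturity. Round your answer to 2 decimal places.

PV(dividends) I = 4.67·e^(−0.0586·1/12) = 4.6473
Fair forward F* = (S − I)·e^(rT) = (284.20 − 4.6473)·e^0.024417 = 279.5527 × 1.024718 = 286.4627
Market S$293.58 > fair 286.4627: forward overpriced → cash-and-carry (borrow at r, buy the stock and collect the dividends, short the forward).
Profit at T = |F_mkt − F*| = |293.58 − 286.4627| = S$7.12 per share

S$7.12 per share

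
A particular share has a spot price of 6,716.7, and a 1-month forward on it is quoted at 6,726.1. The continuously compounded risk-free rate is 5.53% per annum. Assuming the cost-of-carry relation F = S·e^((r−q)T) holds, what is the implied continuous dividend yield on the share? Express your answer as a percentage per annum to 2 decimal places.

From F = S·e^((r−q)T): (r − q) = ln(F/S)/T
ln(6726.1/6716.7) = ln(1.001399) = 0.001398
(r − q) = 0.001398 / (1/12) = 0.016776
q = r − ln(F/S)/T = 0.0553 − 0.016776 = 0.038524
q = 3.85%

3.85%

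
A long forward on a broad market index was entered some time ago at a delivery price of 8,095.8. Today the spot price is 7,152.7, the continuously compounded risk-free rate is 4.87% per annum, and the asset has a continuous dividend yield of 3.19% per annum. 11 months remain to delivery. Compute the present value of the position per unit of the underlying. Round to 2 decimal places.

Current fair forward for the remaining 11 months: F = S·e^((r − q)·T), (r − q) = 0.0487 − 0.0319 = 0.0168
F = 7152.7 · e^(0.0168 × 11/12) = 7152.7 × 1.01551919 = 7263.7041
Value of long forward = (F − K)·e^(−rT) = (7263.7041 − 8095.8) · e^(−0.0487·11/12)
= -832.0959 × 0.95634011 = -795.77

-795.77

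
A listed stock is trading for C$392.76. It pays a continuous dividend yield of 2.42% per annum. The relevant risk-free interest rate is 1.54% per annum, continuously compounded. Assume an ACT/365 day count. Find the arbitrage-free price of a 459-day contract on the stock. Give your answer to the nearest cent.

C$388.44

F = S·e^((r − q)T) = 392.76 · e^((0.0154 − 0.0242) × 459/365)
= 392.76 · e^-0.011066 = 392.76 × 0.988995
F = C$388.44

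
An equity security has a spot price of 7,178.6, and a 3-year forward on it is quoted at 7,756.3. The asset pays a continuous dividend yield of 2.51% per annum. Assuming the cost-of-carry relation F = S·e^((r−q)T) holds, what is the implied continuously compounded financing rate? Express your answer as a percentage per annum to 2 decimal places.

5.09%

From F = S·e^((r−q)T): (r − q) = ln(F/S)/T
ln(7756.3/7178.6) = ln(1.080475) = 0.077401
(r − q) = 0.077401 / (3) = 0.025800
r = ln(F/S)/T + q = 0.025800 + 0.0251 = 0.050900
r = 5.09%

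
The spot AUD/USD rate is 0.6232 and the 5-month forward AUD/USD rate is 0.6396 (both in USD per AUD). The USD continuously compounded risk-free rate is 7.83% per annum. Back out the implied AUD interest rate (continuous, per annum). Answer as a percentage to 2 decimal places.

F = S·e^((r_USD − r_AUD)T) ⇒ r_AUD = r_USD − ln(F/S)/T
ln(0.6396/0.6232) = 0.025975; /(5/12) = 0.062340
r_AUD = 0.0783 − 0.062340 = 0.015960
r_AUD = 1.60%

1.60%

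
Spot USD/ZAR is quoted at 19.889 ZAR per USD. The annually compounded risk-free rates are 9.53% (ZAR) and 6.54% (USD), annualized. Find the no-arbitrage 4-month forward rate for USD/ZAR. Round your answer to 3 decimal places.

By covered interest parity, F = S · (1+r_ZAR)^T / (1+r_USD)^T
= 19.889 × 1.030808 / 1.021341 = 19.889 × 1.009269
F = 20.073 ZAR per USD

20.073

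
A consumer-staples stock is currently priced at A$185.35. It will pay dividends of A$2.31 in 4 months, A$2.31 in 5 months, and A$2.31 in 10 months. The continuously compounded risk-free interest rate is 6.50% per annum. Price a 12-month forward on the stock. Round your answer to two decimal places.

PV(dividends) I = 2.31·e^(−0.0650·4/12) + 2.31·e^(−0.0650·5/12) + 2.31·e^(−0.0650·10/12)
I = 2.2605 + 2.2483 + 2.1882 = 6.6970
F = (S − I)·e^(rT) = (185.35 − 6.6970) · e^(0.0650·12/12)
= 178.6530 · e^0.065000 = 178.6530 × 1.067159 = A$190.65

A$190.65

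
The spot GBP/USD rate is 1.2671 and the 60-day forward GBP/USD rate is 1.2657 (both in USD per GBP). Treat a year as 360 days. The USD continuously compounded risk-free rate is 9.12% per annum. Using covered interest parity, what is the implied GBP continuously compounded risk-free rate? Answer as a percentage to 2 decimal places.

F = S·e^((r_USD − r_GBP)T) ⇒ r_GBP = r_USD − ln(F/S)/T
ln(1.2657/1.2671) = -0.001105; /(60/360) = -0.006630
r_GBP = 0.0912 + 0.006630 = 0.097830
r_GBP = 9.78%

9.78%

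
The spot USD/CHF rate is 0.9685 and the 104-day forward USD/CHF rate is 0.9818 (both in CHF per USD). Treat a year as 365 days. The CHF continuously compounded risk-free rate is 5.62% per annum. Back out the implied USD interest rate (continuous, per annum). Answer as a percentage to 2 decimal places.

0.83%

F = S·e^((r_CHF − r_USD)T) ⇒ r_USD = r_CHF − ln(F/S)/T
ln(0.9818/0.9685) = 0.013639; /(104/365) = 0.047868
r_USD = 0.0562 − 0.047868 = 0.008332
r_USD = 0.83%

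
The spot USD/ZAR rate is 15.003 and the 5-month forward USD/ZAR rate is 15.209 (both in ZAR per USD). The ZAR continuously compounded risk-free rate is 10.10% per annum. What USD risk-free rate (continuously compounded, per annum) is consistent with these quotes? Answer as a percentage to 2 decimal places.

F = S·e^((r_ZAR − r_USD)T) ⇒ r_USD = r_ZAR − ln(F/S)/T
ln(15.209/15.003) = 0.013637; /(5/12) = 0.032729
r_USD = 0.1010 − 0.032729 = 0.068271
r_USD = 6.83%

6.83%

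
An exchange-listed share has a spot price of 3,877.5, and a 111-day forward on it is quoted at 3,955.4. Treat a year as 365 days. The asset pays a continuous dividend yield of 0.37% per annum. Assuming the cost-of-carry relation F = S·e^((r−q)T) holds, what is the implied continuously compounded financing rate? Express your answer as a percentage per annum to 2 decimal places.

6.91%

From F = S·e^((r−q)T): (r − q) = ln(F/S)/T
ln(3955.4/3877.5) = ln(1.020090) = 0.019891
(r − q) = 0.019891 / (111/365) = 0.065407
r = ln(F/S)/T + q = 0.065407 + 0.0037 = 0.069107
r = 6.91%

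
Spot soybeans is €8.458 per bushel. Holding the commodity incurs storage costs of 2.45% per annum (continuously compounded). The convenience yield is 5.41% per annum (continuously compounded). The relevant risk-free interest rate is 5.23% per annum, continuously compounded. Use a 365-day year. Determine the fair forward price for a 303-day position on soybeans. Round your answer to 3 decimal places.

Net carry = r + u − y = 0.0523 + 0.0245 − 0.0541 = 0.0227
F = S·e^((r+u−y)T) = 8.458 · e^(0.0227 × 303/365) = 8.458 · e^0.018844
= 8.458 × 1.019023 = €8.619 per bushel

€8.619 per bushel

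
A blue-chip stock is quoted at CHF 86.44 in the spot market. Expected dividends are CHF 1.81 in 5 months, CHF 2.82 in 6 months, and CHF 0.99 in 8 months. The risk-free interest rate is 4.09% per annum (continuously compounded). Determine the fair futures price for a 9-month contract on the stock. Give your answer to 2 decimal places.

CHF 83.46

PV(dividends) I = 1.81·e^(−0.0409·5/12) + 2.82·e^(−0.0409·6/12) + 0.99·e^(−0.0409·8/12)
I = 1.7794 + 2.7629 + 0.9634 = 5.5057
F = (S − I)·e^(rT) = (86.44 − 5.5057) · e^(0.0409·9/12)
= 80.9343 · e^0.030675 = 80.9343 × 1.031150 = CHF 83.46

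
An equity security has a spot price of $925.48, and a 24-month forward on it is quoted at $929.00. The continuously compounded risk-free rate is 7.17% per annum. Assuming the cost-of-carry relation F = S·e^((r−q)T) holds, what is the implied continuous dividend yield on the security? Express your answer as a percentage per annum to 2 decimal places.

From F = S·e^((r−q)T): (r − q) = ln(F/S)/T
ln(929.00/925.48) = ln(1.003803) = 0.003796
(r − q) = 0.003796 / (24/12) = 0.001898
q = r − ln(F/S)/T = 0.0717 − 0.001898 = 0.069802
q = 6.98%

6.98%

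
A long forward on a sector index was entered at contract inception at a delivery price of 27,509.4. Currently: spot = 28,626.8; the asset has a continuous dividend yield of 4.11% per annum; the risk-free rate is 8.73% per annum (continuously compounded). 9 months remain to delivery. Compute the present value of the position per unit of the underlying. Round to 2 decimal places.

Current fair forward for the remaining 9 months: F = S·e^((r − q)·T), (r − q) = 0.0873 − 0.0411 = 0.0462
F = 28626.8 · e^(0.0462 × 9/12) = 28626.8 × 1.03525731 = 29636.1040
Value of long forward = (F − K)·e^(−rT) = (29636.1040 − 27509.4) · e^(−0.0873·9/12)
= 2126.7040 × 0.93662246 = 1991.92

1991.92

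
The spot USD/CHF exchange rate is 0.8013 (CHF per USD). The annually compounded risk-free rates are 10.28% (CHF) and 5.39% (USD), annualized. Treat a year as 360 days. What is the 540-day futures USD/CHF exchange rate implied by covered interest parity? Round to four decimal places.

0.8577

By covered interest parity, F = S · (1+r_CHF)^T / (1+r_USD)^T
= 0.8013 × 1.158098 / 1.081930 = 0.8013 × 1.070400
F = 0.8577 CHF per USD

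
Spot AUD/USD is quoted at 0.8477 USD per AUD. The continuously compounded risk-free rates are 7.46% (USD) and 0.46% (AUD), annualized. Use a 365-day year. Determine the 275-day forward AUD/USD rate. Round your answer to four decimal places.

0.8936

F = S·e^((r_USD − r_AUD)T) = 0.8477 · e^((0.0746 − 0.0046) × 275/365)
= 0.8477 · e^0.052740 = 0.8477 × 1.054156
F = 0.8936 USD per AUD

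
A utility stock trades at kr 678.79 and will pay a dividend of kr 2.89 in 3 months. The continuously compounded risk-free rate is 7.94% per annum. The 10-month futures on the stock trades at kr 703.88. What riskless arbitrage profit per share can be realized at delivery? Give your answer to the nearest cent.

PV(dividends) I = 2.89·e^(−0.0794·3/12) = 2.8332
Fair futures F* = (S − I)·e^(rT) = (678.79 − 2.8332)·e^0.066167 = 675.9568 × 1.068405 = 722.1956
Market kr 703.88 < fair 722.1956: forward underpriced → reverse cash-and-carry (short the stock, invest proceeds at r, pay the dividends, go long the forward).
Profit at T = |F_mkt − F*| = |703.88 − 722.1956| = kr 18.32 per share

kr 18.32 per share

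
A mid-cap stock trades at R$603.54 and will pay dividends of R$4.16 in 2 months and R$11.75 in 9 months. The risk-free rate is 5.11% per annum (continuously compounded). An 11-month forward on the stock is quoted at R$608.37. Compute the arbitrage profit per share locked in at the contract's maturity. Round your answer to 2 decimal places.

R$7.94 per share

PV(dividends) I = 4.16·e^(−0.0511·2/12) + 11.75·e^(−0.0511·9/12) = 15.4329
Fair forward F* = (S − I)·e^(rT) = (603.54 − 15.4329)·e^0.046842 = 588.1071 × 1.047956 = 616.3104
Market R$608.37 < fair 616.3104: forward underpriced → reverse cash-and-carry (short the stock, invest proceeds at r, pay the dividends, go long the forward).
Profit at T = |F_mkt − F*| = |608.37 − 616.3104| = R$7.94 per share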